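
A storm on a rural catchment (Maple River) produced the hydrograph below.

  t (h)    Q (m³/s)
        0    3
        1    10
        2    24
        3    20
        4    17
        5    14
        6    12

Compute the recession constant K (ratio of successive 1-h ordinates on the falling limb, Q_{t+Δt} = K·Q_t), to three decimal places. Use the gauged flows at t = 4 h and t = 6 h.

K ≈ 0.840

Using the recession-limb readings at t = 4 h and t = 6 h: Q falls from 17 to 12 m³/s over 2 intervals.
K = (Q₂/Q₁)^(1/2) = (12/17)^(1/2) = 0.840.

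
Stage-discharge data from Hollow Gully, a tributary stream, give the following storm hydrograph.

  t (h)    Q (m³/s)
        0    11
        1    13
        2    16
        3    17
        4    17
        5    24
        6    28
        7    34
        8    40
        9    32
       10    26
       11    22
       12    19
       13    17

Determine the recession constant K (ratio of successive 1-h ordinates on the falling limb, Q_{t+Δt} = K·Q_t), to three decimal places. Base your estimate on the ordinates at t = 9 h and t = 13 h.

K ≈ 0.854

Using the recession-limb readings at t = 9 h and t = 13 h: Q falls from 32 to 17 m³/s over 4 intervals.
K = (Q₂/Q₁)^(1/4) = (17/32)^(1/4) = 0.854.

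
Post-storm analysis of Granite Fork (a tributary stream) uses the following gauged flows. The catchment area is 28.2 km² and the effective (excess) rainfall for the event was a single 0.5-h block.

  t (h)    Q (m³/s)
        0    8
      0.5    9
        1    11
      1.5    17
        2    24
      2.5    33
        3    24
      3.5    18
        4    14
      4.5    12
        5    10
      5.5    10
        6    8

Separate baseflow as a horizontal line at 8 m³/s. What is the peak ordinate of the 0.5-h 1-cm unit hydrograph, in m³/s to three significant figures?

U_p ≈ 41.7 m³/s

Direct runoff: 0.0, 1.0, 3.0, 9.0, 16.0, 25.0, 16.0, 10.0, 6.0, 4.0, 2.0, 2.0, 0.0 m³/s; ΣQ_DR = 94.00 m³/s, peak = 25.0 m³/s.
Runoff depth d = ΣQ_DR·Δt / A = 94.00 × 1800 / (28.2 km²) = 6.000 mm.
The 1-cm UH is the DRH scaled by (10 mm)/d, so U_p = 25.0 × 10/6.000 = 41.7 m³/s.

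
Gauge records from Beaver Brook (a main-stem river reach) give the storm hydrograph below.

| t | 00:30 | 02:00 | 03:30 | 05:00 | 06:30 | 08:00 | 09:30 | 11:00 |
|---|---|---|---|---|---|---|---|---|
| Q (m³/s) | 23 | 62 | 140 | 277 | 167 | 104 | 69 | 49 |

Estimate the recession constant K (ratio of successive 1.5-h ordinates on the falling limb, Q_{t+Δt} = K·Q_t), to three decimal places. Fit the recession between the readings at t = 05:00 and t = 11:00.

Using the recession-limb readings at t = 05:00 and t = 11:00: Q falls from 277 to 49 m³/s over 4 intervals.
K = (Q₂/Q₁)^(1/4) = (49/277)^(1/4) = 0.649.

K ≈ 0.649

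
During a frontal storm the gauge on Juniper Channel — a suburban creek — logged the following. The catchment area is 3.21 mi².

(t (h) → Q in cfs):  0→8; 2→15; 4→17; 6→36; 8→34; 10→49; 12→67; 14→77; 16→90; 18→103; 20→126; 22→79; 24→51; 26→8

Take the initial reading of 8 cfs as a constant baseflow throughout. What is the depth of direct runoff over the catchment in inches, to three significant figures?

Direct runoff: 0.0, 7.0, 9.0, 28.0, 26.0, 41.0, 59.0, 69.0, 82.0, 95.0, 118.0, 71.0, 43.0, 0.0 cfs; ΣQ_DR = 648.0 cfs.
V = ΣQ_DR · Δt = 648.0 × 7200 s = 4.666 × 10^6 ft³.
Over A = 3.21 mi², depth = V / A = 0.626 in.

d ≈ 0.626 in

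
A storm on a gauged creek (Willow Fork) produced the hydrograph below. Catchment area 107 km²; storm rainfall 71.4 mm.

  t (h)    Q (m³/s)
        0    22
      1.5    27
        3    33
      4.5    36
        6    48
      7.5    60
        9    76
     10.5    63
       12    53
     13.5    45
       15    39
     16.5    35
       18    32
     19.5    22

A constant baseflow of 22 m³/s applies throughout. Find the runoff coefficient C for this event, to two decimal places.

ΣQ_DR = 283.0 m³/s; V = ΣQ_DR·Δt = 1.528 × 10^6 m³.
Runoff depth d = V / A = 14.28 mm.
C = d / P = 14.28 / 71.4 = 0.20.

C ≈ 0.20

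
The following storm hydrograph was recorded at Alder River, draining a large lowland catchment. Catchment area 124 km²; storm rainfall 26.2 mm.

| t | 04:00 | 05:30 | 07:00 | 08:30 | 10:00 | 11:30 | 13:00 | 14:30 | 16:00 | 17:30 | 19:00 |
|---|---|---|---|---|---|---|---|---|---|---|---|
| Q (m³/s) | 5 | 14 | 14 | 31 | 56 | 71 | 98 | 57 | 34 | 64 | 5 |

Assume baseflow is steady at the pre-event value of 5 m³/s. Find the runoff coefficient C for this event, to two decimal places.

ΣQ_DR = 394.0 m³/s; V = ΣQ_DR·Δt = 2.128 × 10^6 m³.
Runoff depth d = V / A = 17.16 mm.
C = d / P = 17.16 / 26.2 = 0.65.

C ≈ 0.65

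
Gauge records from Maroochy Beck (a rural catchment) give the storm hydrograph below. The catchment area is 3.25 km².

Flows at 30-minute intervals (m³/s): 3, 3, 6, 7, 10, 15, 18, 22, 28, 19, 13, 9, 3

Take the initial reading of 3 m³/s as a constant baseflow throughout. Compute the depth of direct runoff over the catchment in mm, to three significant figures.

Direct runoff: 0.0, 0.0, 3.0, 4.0, 7.0, 12.0, 15.0, 19.0, 25.0, 16.0, 10.0, 6.0, 0.0 m³/s; ΣQ_DR = 117.0 m³/s.
V = ΣQ_DR · Δt = 117.0 × 1800 s = 2.106 × 10^5 m³.
Over A = 3.25 km², depth = V / A = 64.8 mm.

d ≈ 64.8 mm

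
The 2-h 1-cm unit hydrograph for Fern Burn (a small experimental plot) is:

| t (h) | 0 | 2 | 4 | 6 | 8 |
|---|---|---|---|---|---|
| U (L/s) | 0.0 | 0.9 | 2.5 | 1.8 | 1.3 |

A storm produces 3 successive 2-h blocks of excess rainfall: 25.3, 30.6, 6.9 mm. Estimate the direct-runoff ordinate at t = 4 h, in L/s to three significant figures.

Q ≈ 9.08 L/s

By discrete convolution, Q_j = Σ (P_i / 10 mm) · U_{j−i}.
At t = 4 h (j=2): Q = (25.3/10)·2.5 + (30.6/10)·0.9 + (6.9/10)·0.0 = 9.08 L/s.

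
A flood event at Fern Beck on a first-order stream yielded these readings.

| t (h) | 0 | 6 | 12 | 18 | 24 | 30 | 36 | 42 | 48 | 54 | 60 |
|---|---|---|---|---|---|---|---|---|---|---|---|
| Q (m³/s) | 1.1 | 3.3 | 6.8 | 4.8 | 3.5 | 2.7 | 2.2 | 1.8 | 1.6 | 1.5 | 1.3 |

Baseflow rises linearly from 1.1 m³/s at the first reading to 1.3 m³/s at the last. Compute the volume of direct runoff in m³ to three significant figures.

V ≈ 3.76 × 10^5 m³

Direct-runoff ordinates (Q − Q_b): 0.00, 2.18, 5.66, 3.64, 2.32, 1.50, 0.98, 0.56, 0.34, 0.22, 0.00 m³/s.
ΣQ_DR = 17.40 m³/s.
With Δt = 6 h = 21600 s, V = ΣQ_DR · Δt = 17.40 × 21600 = 3.76 × 10^5 m³.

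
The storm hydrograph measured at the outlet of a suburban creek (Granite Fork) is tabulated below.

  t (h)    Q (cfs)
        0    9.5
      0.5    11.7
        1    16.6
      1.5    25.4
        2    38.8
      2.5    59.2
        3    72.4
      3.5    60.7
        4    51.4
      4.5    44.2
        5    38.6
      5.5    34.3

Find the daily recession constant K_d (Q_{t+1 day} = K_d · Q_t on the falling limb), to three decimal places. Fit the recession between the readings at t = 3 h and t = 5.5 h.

Between t = 3 h and t = 5.5 h the flow falls from 72.4 to 34.3 cfs over 5×0.5 h = 2.5 h.
Per-interval ratio K = (34.3/72.4)^(1/5) = 0.8612; K_d = K^(24/0.5) = 0.001.

K_d ≈ 0.001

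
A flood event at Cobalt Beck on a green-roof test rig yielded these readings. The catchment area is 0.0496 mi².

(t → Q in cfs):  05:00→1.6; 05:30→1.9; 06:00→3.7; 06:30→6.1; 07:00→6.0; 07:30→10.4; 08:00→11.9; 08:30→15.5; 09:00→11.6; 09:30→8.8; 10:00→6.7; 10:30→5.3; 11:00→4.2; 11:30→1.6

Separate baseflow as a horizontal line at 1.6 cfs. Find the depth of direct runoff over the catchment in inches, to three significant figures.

d ≈ 1.14 in

Direct runoff: 0.0, 0.3, 2.1, 4.5, 4.4, 8.8, 10.3, 13.9, 10.0, 7.2, 5.1, 3.7, 2.6, 0.0 cfs; ΣQ_DR = 72.90 cfs.
V = ΣQ_DR · Δt = 72.90 × 1800 s = 1.312 × 10^5 ft³.
Over A = 0.0496 mi², depth = V / A = 1.14 in.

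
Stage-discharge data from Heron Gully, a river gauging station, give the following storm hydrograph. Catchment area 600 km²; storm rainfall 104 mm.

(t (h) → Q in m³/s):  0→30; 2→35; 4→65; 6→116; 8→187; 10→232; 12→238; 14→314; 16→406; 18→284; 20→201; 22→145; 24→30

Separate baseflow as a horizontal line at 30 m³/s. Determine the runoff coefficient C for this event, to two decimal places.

C ≈ 0.22

ΣQ_DR = 1893 m³/s; V = ΣQ_DR·Δt = 1.363 × 10^7 m³.
Runoff depth d = V / A = 22.72 mm.
C = d / P = 22.72 / 104 = 0.22.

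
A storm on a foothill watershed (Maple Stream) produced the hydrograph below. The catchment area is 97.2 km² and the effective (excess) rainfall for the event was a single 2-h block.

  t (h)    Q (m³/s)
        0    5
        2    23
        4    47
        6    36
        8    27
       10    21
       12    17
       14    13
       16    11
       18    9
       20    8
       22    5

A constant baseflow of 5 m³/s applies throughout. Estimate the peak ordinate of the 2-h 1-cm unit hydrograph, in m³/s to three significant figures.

Direct runoff: 0.0, 18.0, 42.0, 31.0, 22.0, 16.0, 12.0, 8.0, 6.0, 4.0, 3.0, 0.0 m³/s; ΣQ_DR = 162.0 m³/s, peak = 42.0 m³/s.
Runoff depth d = ΣQ_DR·Δt / A = 162.0 × 7200 / (97.2 km²) = 12.00 mm.
The 1-cm UH is the DRH scaled by (10 mm)/d, so U_p = 42.0 × 10/12.00 = 35.0 m³/s.

U_p ≈ 35.0 m³/s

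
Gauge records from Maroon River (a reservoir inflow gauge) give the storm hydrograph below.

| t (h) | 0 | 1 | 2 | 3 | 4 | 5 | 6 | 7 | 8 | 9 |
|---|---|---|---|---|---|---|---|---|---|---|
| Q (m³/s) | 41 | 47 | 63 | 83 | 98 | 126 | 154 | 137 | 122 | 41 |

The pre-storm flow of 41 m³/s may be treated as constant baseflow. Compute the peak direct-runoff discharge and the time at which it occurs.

Q_p = 113.0 m³/s at t = 6 h

Subtracting baseflow gives direct-runoff ordinates: 0.0, 6.0, 22.0, 42.0, 57.0, 85.0, 113.0, 96.0, 81.0, 0.0 m³/s.
The maximum is 113.0 m³/s, occurring at the reading for t = 6 h.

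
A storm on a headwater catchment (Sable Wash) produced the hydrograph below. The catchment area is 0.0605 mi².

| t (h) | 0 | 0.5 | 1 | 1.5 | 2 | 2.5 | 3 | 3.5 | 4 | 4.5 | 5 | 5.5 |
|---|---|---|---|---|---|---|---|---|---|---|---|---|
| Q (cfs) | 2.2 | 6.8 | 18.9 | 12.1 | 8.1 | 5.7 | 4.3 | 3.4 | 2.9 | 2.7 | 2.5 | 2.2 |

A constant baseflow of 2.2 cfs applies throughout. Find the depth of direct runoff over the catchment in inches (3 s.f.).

Direct runoff: 0.0, 4.6, 16.7, 9.9, 5.9, 3.5, 2.1, 1.2, 0.7, 0.5, 0.3, 0.0 cfs; ΣQ_DR = 45.40 cfs.
V = ΣQ_DR · Δt = 45.40 × 1800 s = 81720 ft³.
Over A = 0.0605 mi², depth = V / A = 0.581 in.

d ≈ 0.581 in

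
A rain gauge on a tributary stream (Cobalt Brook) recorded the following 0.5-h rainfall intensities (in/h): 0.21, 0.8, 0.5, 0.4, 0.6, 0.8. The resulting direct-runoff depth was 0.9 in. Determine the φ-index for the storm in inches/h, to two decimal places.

φ ≈ 0.26 in/h

Only the 5 blocks with intensity above φ contribute runoff: 0.8, 0.5, 0.4, 0.6, 0.8 in/h.
Σ(I−φ)·Δt = d  ⇒  (0.8+0.5+0.4+0.6+0.8 − 5φ)·0.5 = 0.9
φ = (3.100 − 0.9/0.5) / 5 = 0.26 in/h.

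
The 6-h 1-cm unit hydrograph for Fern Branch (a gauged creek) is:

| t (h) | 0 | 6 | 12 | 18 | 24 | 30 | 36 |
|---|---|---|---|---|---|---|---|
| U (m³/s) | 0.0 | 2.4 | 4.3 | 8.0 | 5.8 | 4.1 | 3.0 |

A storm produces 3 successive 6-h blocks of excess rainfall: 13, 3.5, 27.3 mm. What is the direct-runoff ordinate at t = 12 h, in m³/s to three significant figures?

By discrete convolution, Q_j = Σ (P_i / 10 mm) · U_{j−i}.
At t = 12 h (j=2): Q = (13/10)·4.3 + (3.5/10)·2.4 + (27.3/10)·0.0 = 6.43 m³/s.

Q ≈ 6.43 m³/s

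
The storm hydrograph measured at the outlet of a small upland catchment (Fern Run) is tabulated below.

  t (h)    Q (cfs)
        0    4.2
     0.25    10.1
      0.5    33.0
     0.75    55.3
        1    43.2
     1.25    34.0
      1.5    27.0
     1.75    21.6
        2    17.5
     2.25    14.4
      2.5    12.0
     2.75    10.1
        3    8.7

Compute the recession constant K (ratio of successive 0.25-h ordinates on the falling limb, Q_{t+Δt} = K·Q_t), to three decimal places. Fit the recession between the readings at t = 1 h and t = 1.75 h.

Using the recession-limb readings at t = 1 h and t = 1.75 h: Q falls from 43.2 to 21.6 cfs over 3 intervals.
K = (Q₂/Q₁)^(1/3) = (21.6/43.2)^(1/3) = 0.794.

K ≈ 0.794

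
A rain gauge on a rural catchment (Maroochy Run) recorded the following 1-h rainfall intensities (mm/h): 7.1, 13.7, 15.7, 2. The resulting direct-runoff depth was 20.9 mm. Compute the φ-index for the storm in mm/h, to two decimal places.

Only the 3 blocks with intensity above φ contribute runoff: 7.1, 13.7, 15.7 mm/h.
Σ(I−φ)·Δt = d  ⇒  (7.1+13.7+15.7 − 3φ)·1 = 20.9
φ = (36.50 − 20.9/1) / 3 = 5.20 mm/h.

φ ≈ 5.20 mm/h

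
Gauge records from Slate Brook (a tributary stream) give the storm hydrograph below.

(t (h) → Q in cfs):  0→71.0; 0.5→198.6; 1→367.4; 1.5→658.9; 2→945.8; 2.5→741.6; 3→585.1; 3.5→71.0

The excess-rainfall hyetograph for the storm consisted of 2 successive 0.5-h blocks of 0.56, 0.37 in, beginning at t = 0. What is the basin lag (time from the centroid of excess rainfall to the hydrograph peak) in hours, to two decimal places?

Centroid of excess rainfall: t_c = Σ P_i·t̄_i / ΣP_i = 0.4489 h (block centres at 0.25, 0.75 h).
Hydrograph peak occurs at t = 2 h, so basin lag t_L = 2 − 0.4489 = 1.55 h.

t_L ≈ 1.55 h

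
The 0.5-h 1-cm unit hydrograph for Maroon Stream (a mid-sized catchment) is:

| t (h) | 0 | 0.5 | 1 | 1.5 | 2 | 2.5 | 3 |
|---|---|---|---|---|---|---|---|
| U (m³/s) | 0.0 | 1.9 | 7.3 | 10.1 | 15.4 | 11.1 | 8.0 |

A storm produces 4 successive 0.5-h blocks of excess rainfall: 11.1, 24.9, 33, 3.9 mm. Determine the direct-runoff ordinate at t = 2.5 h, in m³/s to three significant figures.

Q ≈ 86.8 m³/s

By discrete convolution, Q_j = Σ (P_i / 10 mm) · U_{j−i}.
At t = 2.5 h (j=5): Q = (11.1/10)·11.1 + (24.9/10)·15.4 + (33/10)·10.1 + (3.9/10)·7.3 = 86.8 m³/s.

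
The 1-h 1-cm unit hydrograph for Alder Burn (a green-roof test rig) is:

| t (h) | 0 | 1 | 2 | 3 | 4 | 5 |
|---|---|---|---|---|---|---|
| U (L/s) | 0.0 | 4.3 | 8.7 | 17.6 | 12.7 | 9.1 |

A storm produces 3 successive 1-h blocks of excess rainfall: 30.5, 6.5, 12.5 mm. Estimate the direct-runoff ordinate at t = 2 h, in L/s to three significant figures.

Q ≈ 29.3 L/s

By discrete convolution, Q_j = Σ (P_i / 10 mm) · U_{j−i}.
At t = 2 h (j=2): Q = (30.5/10)·8.7 + (6.5/10)·4.3 + (12.5/10)·0.0 = 29.3 L/s.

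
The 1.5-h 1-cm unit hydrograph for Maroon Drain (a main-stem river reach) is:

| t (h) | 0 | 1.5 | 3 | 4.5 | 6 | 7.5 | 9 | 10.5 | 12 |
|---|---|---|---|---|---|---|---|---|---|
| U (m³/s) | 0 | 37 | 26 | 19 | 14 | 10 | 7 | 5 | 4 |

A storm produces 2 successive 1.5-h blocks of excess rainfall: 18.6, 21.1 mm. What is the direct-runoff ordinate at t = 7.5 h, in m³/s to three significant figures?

By discrete convolution, Q_j = Σ (P_i / 10 mm) · U_{j−i}.
At t = 7.5 h (j=5): Q = (18.6/10)·10 + (21.1/10)·14 = 48.1 m³/s.

Q ≈ 48.1 m³/s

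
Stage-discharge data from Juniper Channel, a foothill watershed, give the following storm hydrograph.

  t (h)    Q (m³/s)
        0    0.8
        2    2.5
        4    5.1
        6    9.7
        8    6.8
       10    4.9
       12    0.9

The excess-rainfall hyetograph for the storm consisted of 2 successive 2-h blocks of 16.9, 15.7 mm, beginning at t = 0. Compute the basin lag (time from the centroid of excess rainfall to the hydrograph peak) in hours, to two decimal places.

Centroid of excess rainfall: t_c = Σ P_i·t̄_i / ΣP_i = 1.9632 h (block centres at 1, 3 h).
Hydrograph peak occurs at t = 6 h, so basin lag t_L = 6 − 1.9632 = 4.04 h.

t_L ≈ 4.04 h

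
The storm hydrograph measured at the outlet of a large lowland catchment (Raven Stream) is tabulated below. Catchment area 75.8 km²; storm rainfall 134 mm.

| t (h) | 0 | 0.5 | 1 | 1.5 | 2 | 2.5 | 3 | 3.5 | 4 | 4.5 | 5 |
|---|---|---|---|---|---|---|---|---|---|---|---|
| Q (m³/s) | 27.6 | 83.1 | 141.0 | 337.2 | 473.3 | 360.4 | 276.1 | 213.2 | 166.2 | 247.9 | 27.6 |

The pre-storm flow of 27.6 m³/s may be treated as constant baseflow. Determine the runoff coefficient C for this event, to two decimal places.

C ≈ 0.36

ΣQ_DR = 2050 m³/s; V = ΣQ_DR·Δt = 3.690 × 10^6 m³.
Runoff depth d = V / A = 48.68 mm.
C = d / P = 48.68 / 134 = 0.36.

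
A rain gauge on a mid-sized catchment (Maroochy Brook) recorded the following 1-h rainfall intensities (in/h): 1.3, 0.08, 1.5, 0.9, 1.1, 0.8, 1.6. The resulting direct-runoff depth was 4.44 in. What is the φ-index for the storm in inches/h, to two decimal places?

Only the 6 blocks with intensity above φ contribute runoff: 1.3, 1.5, 0.9, 1.1, 0.8, 1.6 in/h.
Σ(I−φ)·Δt = d  ⇒  (1.3+1.5+0.9+1.1+0.8+1.6 − 6φ)·1 = 4.44
φ = (7.200 − 4.44/1) / 6 = 0.46 in/h.

φ ≈ 0.46 in/h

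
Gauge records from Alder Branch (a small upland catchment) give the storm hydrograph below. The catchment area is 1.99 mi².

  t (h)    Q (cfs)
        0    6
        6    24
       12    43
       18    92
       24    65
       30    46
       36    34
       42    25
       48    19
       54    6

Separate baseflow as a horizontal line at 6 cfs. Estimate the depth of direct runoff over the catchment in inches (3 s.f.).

d ≈ 1.40 in

Direct runoff: 0.0, 18.0, 37.0, 86.0, 59.0, 40.0, 28.0, 19.0, 13.0, 0.0 cfs; ΣQ_DR = 300.0 cfs.
V = ΣQ_DR · Δt = 300.0 × 21600 s = 6.480 × 10^6 ft³.
Over A = 1.99 mi², depth = V / A = 1.40 in.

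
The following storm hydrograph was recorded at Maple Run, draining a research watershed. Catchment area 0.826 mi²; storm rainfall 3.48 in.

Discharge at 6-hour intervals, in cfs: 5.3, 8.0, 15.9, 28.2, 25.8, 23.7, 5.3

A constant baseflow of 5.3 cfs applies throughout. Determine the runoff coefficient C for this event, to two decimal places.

C ≈ 0.24

ΣQ_DR = 75.10 cfs; V = ΣQ_DR·Δt = 1.622 × 10^6 ft³.
Runoff depth d = V / A = 0.8453 in.
C = d / P = 0.8453 / 3.48 = 0.24.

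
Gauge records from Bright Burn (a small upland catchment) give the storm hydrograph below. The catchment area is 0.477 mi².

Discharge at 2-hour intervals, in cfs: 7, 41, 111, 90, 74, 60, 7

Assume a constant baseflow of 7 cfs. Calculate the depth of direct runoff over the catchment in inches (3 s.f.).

Direct runoff: 0.0, 34.0, 104.0, 83.0, 67.0, 53.0, 0.0 cfs; ΣQ_DR = 341.0 cfs.
V = ΣQ_DR · Δt = 341.0 × 7200 s = 2.455 × 10^6 ft³.
Over A = 0.477 mi², depth = V / A = 2.22 in.

d ≈ 2.22 in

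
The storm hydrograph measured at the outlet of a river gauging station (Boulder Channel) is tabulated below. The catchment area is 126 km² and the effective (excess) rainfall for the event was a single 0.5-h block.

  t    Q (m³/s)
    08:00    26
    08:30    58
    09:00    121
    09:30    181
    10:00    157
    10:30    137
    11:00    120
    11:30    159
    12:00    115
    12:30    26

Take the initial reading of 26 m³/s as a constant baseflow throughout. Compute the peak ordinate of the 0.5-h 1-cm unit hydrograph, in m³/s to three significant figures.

Direct runoff: 0.0, 32.0, 95.0, 155.0, 131.0, 111.0, 94.0, 133.0, 89.0, 0.0 m³/s; ΣQ_DR = 840.0 m³/s, peak = 155.0 m³/s.
Runoff depth d = ΣQ_DR·Δt / A = 840.0 × 1800 / (126 km²) = 12.00 mm.
The 1-cm UH is the DRH scaled by (10 mm)/d, so U_p = 155.0 × 10/12.00 = 129 m³/s.

U_p ≈ 129 m³/s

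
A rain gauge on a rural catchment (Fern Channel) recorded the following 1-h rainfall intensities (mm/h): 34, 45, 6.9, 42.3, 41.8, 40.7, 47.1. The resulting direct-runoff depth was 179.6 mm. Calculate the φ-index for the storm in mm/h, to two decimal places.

φ ≈ 11.88 mm/h

Only the 6 blocks with intensity above φ contribute runoff: 34, 45, 42.3, 41.8, 40.7, 47.1 mm/h.
Σ(I−φ)·Δt = d  ⇒  (34+45+42.3+41.8+40.7+47.1 − 6φ)·1 = 179.6
φ = (250.9 − 179.6/1) / 6 = 11.88 mm/h.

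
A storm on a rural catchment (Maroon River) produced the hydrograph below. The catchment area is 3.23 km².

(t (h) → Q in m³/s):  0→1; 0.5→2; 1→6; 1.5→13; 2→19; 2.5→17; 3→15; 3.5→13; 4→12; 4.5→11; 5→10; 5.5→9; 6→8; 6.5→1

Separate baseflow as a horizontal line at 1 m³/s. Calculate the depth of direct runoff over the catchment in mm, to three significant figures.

d ≈ 68.5 mm

Direct runoff: 0.0, 1.0, 5.0, 12.0, 18.0, 16.0, 14.0, 12.0, 11.0, 10.0, 9.0, 8.0, 7.0, 0.0 m³/s; ΣQ_DR = 123.0 m³/s.
V = ΣQ_DR · Δt = 123.0 × 1800 s = 2.214 × 10^5 m³.
Over A = 3.23 km², depth = V / A = 68.5 mm.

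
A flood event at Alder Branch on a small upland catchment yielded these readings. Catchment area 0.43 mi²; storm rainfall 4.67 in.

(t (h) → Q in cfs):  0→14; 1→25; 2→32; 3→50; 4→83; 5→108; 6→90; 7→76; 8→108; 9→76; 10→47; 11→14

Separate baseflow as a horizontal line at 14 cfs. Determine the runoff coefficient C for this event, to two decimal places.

C ≈ 0.43

ΣQ_DR = 555.0 cfs; V = ΣQ_DR·Δt = 1.998 × 10^6 ft³.
Runoff depth d = V / A = 2.000 in.
C = d / P = 2.000 / 4.67 = 0.43.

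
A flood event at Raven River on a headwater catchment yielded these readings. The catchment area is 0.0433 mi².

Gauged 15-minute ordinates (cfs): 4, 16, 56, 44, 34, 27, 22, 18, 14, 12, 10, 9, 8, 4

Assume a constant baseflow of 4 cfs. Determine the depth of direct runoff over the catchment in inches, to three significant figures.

Direct runoff: 0.0, 12.0, 52.0, 40.0, 30.0, 23.0, 18.0, 14.0, 10.0, 8.0, 6.0, 5.0, 4.0, 0.0 cfs; ΣQ_DR = 222.0 cfs.
V = ΣQ_DR · Δt = 222.0 × 900 s = 1.998 × 10^5 ft³.
Over A = 0.0433 mi², depth = V / A = 1.99 in.

d ≈ 1.99 in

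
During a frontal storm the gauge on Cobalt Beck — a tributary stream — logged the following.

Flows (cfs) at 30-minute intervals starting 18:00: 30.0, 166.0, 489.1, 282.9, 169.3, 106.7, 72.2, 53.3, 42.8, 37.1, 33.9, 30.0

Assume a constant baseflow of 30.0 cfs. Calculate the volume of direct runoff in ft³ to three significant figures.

V ≈ 2.08 × 10^6 ft³

Direct-runoff ordinates (Q − Q_b): 0.0, 136.0, 459.1, 252.9, 139.3, 76.7, 42.2, 23.3, 12.8, 7.1, 3.9, 0.0 cfs.
ΣQ_DR = 1153 cfs.
With Δt = 0.5 h = 1800 s, V = ΣQ_DR · Δt = 1153 × 1800 = 2.08 × 10^6 ft³.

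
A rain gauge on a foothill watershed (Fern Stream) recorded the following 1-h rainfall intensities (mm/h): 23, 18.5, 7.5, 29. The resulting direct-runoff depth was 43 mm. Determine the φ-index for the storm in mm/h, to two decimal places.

φ ≈ 9.17 mm/h

Only the 3 blocks with intensity above φ contribute runoff: 23, 18.5, 29 mm/h.
Σ(I−φ)·Δt = d  ⇒  (23+18.5+29 − 3φ)·1 = 43
φ = (70.50 − 43/1) / 3 = 9.17 mm/h.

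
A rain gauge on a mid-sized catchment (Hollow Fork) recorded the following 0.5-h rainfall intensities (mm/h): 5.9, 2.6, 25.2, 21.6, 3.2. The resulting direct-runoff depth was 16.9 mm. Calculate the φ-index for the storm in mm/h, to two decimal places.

Only the 2 blocks with intensity above φ contribute runoff: 25.2, 21.6 mm/h.
Σ(I−φ)·Δt = d  ⇒  (25.2+21.6 − 2φ)·0.5 = 16.9
φ = (46.80 − 16.9/0.5) / 2 = 6.50 mm/h.

φ ≈ 6.50 mm/h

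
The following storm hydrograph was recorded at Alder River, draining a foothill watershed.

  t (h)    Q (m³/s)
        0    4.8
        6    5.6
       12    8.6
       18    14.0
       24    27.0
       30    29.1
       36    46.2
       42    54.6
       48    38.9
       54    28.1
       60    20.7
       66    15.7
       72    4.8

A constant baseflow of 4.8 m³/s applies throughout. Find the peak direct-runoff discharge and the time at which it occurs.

Q_p = 49.8 m³/s at t = 42 h

Subtracting baseflow gives direct-runoff ordinates: 0.0, 0.8, 3.8, 9.2, 22.2, 24.3, 41.4, 49.8, 34.1, 23.3, 15.9, 10.9, 0.0 m³/s.
The maximum is 49.8 m³/s, occurring at the reading for t = 42 h.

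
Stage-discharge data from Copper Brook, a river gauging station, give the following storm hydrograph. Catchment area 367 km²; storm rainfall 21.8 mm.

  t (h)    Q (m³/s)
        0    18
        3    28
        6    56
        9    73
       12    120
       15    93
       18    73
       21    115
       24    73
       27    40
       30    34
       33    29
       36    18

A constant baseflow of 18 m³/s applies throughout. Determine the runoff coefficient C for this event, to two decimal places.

ΣQ_DR = 536.0 m³/s; V = ΣQ_DR·Δt = 5.789 × 10^6 m³.
Runoff depth d = V / A = 15.77 mm.
C = d / P = 15.77 / 21.8 = 0.72.

C ≈ 0.72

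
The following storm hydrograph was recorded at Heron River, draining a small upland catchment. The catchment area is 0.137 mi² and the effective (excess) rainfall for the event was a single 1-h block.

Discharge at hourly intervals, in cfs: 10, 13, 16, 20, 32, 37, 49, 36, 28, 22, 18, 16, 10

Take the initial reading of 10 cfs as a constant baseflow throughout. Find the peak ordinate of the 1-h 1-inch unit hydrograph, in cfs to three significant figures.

Direct runoff: 0.0, 3.0, 6.0, 10.0, 22.0, 27.0, 39.0, 26.0, 18.0, 12.0, 8.0, 6.0, 0.0 cfs; ΣQ_DR = 177.0 cfs, peak = 39.0 cfs.
Runoff depth d = ΣQ_DR·Δt / A = 177.0 × 3600 / (0.137 mi²) = 2.002 in.
The 1-inch UH is the DRH scaled by (1 in)/d, so U_p = 39.0 × 1/2.002 = 19.5 cfs.

U_p ≈ 19.5 cfs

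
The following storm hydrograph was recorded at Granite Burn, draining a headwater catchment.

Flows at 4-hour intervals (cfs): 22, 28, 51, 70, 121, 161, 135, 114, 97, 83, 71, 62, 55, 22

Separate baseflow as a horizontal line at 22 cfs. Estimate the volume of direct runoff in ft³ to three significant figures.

Direct-runoff ordinates (Q − Q_b): 0.0, 6.0, 29.0, 48.0, 99.0, 139.0, 113.0, 92.0, 75.0, 61.0, 49.0, 40.0, 33.0, 0.0 cfs.
ΣQ_DR = 784.0 cfs.
With Δt = 4 h = 14400 s, V = ΣQ_DR · Δt = 784.0 × 14400 = 1.13 × 10^7 ft³.

V ≈ 1.13 × 10^7 ft³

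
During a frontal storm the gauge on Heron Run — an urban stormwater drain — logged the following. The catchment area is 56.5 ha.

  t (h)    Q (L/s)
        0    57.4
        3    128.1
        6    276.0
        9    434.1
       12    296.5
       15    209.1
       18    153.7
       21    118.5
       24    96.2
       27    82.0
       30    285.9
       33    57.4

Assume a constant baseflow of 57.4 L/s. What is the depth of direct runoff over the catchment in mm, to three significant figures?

d ≈ 28.8 mm

Direct runoff: 0.0, 70.7, 218.6, 376.7, 239.1, 151.7, 96.3, 61.1, 38.8, 24.6, 228.5, 0.0 L/s; ΣQ_DR = 1506 L/s.
V = ΣQ_DR · Δt = 1506 × 10800 s = 1.627 × 10^7 L.
Over A = 56.5 ha, depth = V / A = 28.8 mm.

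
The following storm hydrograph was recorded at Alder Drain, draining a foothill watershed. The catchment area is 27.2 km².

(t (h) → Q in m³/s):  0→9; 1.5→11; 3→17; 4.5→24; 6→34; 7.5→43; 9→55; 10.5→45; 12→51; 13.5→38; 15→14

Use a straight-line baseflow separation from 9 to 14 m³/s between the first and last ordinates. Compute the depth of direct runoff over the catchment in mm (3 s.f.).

d ≈ 42.6 mm

Direct runoff: 0.00, 1.50, 7.00, 13.50, 23.00, 31.50, 43.00, 32.50, 38.00, 24.50, 0.00 m³/s; ΣQ_DR = 214.5 m³/s.
V = ΣQ_DR · Δt = 214.5 × 5400 s = 1.158 × 10^6 m³.
Over A = 27.2 km², depth = V / A = 42.6 mm.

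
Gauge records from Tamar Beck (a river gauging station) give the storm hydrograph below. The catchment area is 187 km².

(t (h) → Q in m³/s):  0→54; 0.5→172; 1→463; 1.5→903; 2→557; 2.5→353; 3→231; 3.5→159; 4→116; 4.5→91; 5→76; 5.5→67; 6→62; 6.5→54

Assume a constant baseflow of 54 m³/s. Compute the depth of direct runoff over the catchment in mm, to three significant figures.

Direct runoff: 0.0, 118.0, 409.0, 849.0, 503.0, 299.0, 177.0, 105.0, 62.0, 37.0, 22.0, 13.0, 8.0, 0.0 m³/s; ΣQ_DR = 2602 m³/s.
V = ΣQ_DR · Δt = 2602 × 1800 s = 4.684 × 10^6 m³.
Over A = 187 km², depth = V / A = 25.0 mm.

d ≈ 25.0 mm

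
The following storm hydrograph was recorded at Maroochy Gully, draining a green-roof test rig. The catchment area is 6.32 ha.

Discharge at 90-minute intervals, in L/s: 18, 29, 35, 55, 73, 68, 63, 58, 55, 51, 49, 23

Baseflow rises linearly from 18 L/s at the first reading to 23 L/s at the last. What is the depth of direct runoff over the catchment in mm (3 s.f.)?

Direct runoff: 0.00, 10.55, 16.09, 35.64, 53.18, 47.73, 42.27, 36.82, 33.36, 28.91, 26.45, 0.00 L/s; ΣQ_DR = 331.0 L/s.
V = ΣQ_DR · Δt = 331.0 × 5400 s = 1.787 × 10^6 L.
Over A = 6.32 ha, depth = V / A = 28.3 mm.

d ≈ 28.3 mm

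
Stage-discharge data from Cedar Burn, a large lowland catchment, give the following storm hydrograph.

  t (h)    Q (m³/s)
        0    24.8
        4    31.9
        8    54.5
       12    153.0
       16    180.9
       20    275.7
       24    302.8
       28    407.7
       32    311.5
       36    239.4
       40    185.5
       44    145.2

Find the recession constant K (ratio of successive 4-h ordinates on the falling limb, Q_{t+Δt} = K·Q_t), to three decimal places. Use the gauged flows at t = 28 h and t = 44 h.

K ≈ 0.773

Using the recession-limb readings at t = 28 h and t = 44 h: Q falls from 407.7 to 145.2 m³/s over 4 intervals.
K = (Q₂/Q₁)^(1/4) = (145.2/407.7)^(1/4) = 0.773.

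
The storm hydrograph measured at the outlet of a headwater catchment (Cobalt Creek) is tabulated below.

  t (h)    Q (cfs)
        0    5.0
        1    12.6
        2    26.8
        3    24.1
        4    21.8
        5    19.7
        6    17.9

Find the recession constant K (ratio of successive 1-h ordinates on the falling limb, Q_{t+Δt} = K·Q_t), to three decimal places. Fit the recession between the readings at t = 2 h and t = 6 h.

Using the recession-limb readings at t = 2 h and t = 6 h: Q falls from 26.8 to 17.9 cfs over 4 intervals.
K = (Q₂/Q₁)^(1/4) = (17.9/26.8)^(1/4) = 0.904.

K ≈ 0.904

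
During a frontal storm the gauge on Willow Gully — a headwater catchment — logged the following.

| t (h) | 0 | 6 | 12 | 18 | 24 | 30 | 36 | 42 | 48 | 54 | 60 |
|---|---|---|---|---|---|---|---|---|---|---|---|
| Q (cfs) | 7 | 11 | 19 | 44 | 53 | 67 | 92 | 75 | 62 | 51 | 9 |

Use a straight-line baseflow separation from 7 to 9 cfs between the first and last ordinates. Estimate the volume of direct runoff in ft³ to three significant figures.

Direct-runoff ordinates (Q − Q_b): 0.00, 3.80, 11.60, 36.40, 45.20, 59.00, 83.80, 66.60, 53.40, 42.20, 0.00 cfs.
ΣQ_DR = 402.0 cfs.
With Δt = 6 h = 21600 s, V = ΣQ_DR · Δt = 402.0 × 21600 = 8.68 × 10^6 ft³.

V ≈ 8.68 × 10^6 ft³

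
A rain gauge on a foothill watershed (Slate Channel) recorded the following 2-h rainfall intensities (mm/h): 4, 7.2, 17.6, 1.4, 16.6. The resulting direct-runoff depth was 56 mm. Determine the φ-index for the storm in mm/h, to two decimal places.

Only the 3 blocks with intensity above φ contribute runoff: 7.2, 17.6, 16.6 mm/h.
Σ(I−φ)·Δt = d  ⇒  (7.2+17.6+16.6 − 3φ)·2 = 56
φ = (41.40 − 56/2) / 3 = 4.47 mm/h.

φ ≈ 4.47 mm/h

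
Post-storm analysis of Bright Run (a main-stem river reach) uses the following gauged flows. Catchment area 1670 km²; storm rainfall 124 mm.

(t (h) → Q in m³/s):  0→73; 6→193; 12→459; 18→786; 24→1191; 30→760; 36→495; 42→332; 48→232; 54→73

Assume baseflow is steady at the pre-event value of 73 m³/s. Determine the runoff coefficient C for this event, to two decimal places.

ΣQ_DR = 3864 m³/s; V = ΣQ_DR·Δt = 8.346 × 10^7 m³.
Runoff depth d = V / A = 49.98 mm.
C = d / P = 49.98 / 124 = 0.40.

C ≈ 0.40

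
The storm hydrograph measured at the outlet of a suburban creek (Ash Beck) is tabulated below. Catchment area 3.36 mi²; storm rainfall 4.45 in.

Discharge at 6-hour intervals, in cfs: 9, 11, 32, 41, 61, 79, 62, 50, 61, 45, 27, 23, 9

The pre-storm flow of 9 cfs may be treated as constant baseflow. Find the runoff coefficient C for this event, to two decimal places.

ΣQ_DR = 393.0 cfs; V = ΣQ_DR·Δt = 8.489 × 10^6 ft³.
Runoff depth d = V / A = 1.087 in.
C = d / P = 1.087 / 4.45 = 0.24.

C ≈ 0.24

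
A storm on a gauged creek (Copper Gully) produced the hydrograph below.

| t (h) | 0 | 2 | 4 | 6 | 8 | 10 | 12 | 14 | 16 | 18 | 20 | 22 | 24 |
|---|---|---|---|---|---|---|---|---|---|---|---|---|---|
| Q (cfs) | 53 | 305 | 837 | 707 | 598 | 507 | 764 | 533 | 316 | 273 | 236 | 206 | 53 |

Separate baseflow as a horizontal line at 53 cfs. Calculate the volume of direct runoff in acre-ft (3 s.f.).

V ≈ 777 acre-ft

Direct-runoff ordinates (Q − Q_b): 0.0, 252.0, 784.0, 654.0, 545.0, 454.0, 711.0, 480.0, 263.0, 220.0, 183.0, 153.0, 0.0 cfs.
ΣQ_DR = 4699 cfs.
With Δt = 2 h = 7200 s, V = ΣQ_DR · Δt = 4699 × 7200 = 3.38 × 10^7 ft³ = 777 acre-ft.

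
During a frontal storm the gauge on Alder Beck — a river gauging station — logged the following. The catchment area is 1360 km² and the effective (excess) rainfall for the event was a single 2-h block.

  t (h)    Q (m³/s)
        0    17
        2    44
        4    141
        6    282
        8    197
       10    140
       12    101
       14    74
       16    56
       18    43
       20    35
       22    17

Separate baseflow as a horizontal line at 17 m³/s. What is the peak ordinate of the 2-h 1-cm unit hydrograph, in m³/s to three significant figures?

Direct runoff: 0.0, 27.0, 124.0, 265.0, 180.0, 123.0, 84.0, 57.0, 39.0, 26.0, 18.0, 0.0 m³/s; ΣQ_DR = 943.0 m³/s, peak = 265.0 m³/s.
Runoff depth d = ΣQ_DR·Δt / A = 943.0 × 7200 / (1360 km²) = 4.992 mm.
The 1-cm UH is the DRH scaled by (10 mm)/d, so U_p = 265.0 × 10/4.992 = 531 m³/s.

U_p ≈ 531 m³/s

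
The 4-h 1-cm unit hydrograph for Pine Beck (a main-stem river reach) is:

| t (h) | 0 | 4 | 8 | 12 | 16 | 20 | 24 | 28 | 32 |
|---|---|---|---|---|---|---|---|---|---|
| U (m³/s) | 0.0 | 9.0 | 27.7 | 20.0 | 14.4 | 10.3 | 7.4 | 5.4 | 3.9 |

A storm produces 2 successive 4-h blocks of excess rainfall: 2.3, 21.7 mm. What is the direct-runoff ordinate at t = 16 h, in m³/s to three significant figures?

Q ≈ 46.7 m³/s

By discrete convolution, Q_j = Σ (P_i / 10 mm) · U_{j−i}.
At t = 16 h (j=4): Q = (2.3/10)·14.4 + (21.7/10)·20.0 = 46.7 m³/s.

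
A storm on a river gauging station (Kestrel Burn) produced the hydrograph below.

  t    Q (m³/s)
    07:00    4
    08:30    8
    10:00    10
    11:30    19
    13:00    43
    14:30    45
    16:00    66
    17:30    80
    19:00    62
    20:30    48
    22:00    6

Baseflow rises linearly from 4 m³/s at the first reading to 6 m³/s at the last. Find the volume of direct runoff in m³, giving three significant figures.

V ≈ 1.81 × 10^6 m³

Direct-runoff ordinates (Q − Q_b): 0.00, 3.80, 5.60, 14.40, 38.20, 40.00, 60.80, 74.60, 56.40, 42.20, 0.00 m³/s.
ΣQ_DR = 336.0 m³/s.
With Δt = 1.5 h = 5400 s, V = ΣQ_DR · Δt = 336.0 × 5400 = 1.81 × 10^6 m³.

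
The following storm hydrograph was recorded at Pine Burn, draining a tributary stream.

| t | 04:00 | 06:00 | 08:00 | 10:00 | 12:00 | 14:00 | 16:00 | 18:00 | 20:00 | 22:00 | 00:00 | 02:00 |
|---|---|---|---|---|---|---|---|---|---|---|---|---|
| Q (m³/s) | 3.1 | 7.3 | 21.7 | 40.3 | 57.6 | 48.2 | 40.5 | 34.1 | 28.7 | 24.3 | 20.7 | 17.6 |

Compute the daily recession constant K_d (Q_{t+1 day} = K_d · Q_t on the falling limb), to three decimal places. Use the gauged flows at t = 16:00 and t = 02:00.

Between t = 16:00 and t = 02:00 the flow falls from 40.5 to 17.6 m³/s over 5×2 h = 10 h.
Per-interval ratio K = (17.6/40.5)^(1/5) = 0.8465; K_d = K^(24/2) = 0.135.

K_d ≈ 0.135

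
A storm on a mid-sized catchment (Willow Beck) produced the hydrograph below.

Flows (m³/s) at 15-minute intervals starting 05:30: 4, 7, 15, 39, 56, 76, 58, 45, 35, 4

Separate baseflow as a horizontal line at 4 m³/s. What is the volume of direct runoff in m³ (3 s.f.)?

Direct-runoff ordinates (Q − Q_b): 0.0, 3.0, 11.0, 35.0, 52.0, 72.0, 54.0, 41.0, 31.0, 0.0 m³/s.
ΣQ_DR = 299.0 m³/s.
With Δt = 0.25 h = 900 s, V = ΣQ_DR · Δt = 299.0 × 900 = 2.69 × 10^5 m³.

V ≈ 2.69 × 10^5 m³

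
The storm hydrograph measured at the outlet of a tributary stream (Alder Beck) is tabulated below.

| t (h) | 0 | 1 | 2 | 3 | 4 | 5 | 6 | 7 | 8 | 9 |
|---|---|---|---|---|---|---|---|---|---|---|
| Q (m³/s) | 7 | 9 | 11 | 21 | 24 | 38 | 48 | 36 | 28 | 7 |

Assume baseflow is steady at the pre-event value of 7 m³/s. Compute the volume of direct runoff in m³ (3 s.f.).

V ≈ 5.72 × 10^5 m³

Direct-runoff ordinates (Q − Q_b): 0.0, 2.0, 4.0, 14.0, 17.0, 31.0, 41.0, 29.0, 21.0, 0.0 m³/s.
ΣQ_DR = 159.0 m³/s.
With Δt = 1 h = 3600 s, V = ΣQ_DR · Δt = 159.0 × 3600 = 5.72 × 10^5 m³.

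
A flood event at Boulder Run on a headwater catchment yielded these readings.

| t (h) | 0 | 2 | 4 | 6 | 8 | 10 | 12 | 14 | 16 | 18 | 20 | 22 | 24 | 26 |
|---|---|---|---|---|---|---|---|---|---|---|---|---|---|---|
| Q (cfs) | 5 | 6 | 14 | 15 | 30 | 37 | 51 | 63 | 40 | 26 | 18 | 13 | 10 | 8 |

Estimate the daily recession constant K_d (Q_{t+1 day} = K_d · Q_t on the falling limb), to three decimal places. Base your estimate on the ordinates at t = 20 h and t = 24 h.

Between t = 20 h and t = 24 h the flow falls from 18 to 10 cfs over 2×2 h = 4 h.
Per-interval ratio K = (10/18)^(1/2) = 0.7454; K_d = K^(24/2) = 0.029.

K_d ≈ 0.029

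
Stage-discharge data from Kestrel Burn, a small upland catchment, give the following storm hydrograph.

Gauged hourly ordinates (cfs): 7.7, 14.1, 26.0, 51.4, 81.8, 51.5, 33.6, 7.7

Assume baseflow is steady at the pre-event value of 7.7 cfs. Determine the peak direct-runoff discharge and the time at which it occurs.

Q_p = 74.1 cfs at t = 4 h

Subtracting baseflow gives direct-runoff ordinates: 0.0, 6.4, 18.3, 43.7, 74.1, 43.8, 25.9, 0.0 cfs.
The maximum is 74.1 cfs, occurring at the reading for t = 4 h.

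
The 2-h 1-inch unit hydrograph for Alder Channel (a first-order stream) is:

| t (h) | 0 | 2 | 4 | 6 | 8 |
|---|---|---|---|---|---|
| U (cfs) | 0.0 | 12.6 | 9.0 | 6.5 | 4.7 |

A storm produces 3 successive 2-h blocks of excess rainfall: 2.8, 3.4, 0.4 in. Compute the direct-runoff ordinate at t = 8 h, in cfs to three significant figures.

Q ≈ 38.9 cfs

By discrete convolution, Q_j = Σ (P_i / 1 in) · U_{j−i}.
At t = 8 h (j=4): Q = (2.8/1)·4.7 + (3.4/1)·6.5 + (0.4/1)·9.0 = 38.9 cfs.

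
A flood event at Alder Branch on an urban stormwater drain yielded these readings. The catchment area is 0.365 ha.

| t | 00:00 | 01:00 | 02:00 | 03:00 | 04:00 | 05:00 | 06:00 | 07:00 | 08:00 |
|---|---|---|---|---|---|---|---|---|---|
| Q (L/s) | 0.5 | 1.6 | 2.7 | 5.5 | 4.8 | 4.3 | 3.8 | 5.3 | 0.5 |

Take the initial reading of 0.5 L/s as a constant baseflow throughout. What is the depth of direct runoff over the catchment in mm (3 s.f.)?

Direct runoff: 0.0, 1.1, 2.2, 5.0, 4.3, 3.8, 3.3, 4.8, 0.0 L/s; ΣQ_DR = 24.50 L/s.
V = ΣQ_DR · Δt = 24.50 × 3600 s = 88200 L.
Over A = 0.365 ha, depth = V / A = 24.2 mm.

d ≈ 24.2 mm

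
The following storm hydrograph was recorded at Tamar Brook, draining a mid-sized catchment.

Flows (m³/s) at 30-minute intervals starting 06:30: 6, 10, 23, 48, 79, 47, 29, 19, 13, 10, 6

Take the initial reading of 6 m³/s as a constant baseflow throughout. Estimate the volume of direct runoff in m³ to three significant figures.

Direct-runoff ordinates (Q − Q_b): 0.0, 4.0, 17.0, 42.0, 73.0, 41.0, 23.0, 13.0, 7.0, 4.0, 0.0 m³/s.
ΣQ_DR = 224.0 m³/s.
With Δt = 0.5 h = 1800 s, V = ΣQ_DR · Δt = 224.0 × 1800 = 4.03 × 10^5 m³.

V ≈ 4.03 × 10^5 m³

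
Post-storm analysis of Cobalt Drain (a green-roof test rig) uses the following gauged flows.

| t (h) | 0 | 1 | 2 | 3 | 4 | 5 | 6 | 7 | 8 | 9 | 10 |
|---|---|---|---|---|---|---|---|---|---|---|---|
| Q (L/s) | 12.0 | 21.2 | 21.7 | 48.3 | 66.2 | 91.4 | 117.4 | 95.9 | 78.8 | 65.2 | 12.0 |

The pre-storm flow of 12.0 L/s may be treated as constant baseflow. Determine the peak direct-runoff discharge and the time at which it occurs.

Subtracting baseflow gives direct-runoff ordinates: 0.0, 9.2, 9.7, 36.3, 54.2, 79.4, 105.4, 83.9, 66.8, 53.2, 0.0 L/s.
The maximum is 105.4 L/s, occurring at the reading for t = 6 h.

Q_p = 105.4 L/s at t = 6 h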